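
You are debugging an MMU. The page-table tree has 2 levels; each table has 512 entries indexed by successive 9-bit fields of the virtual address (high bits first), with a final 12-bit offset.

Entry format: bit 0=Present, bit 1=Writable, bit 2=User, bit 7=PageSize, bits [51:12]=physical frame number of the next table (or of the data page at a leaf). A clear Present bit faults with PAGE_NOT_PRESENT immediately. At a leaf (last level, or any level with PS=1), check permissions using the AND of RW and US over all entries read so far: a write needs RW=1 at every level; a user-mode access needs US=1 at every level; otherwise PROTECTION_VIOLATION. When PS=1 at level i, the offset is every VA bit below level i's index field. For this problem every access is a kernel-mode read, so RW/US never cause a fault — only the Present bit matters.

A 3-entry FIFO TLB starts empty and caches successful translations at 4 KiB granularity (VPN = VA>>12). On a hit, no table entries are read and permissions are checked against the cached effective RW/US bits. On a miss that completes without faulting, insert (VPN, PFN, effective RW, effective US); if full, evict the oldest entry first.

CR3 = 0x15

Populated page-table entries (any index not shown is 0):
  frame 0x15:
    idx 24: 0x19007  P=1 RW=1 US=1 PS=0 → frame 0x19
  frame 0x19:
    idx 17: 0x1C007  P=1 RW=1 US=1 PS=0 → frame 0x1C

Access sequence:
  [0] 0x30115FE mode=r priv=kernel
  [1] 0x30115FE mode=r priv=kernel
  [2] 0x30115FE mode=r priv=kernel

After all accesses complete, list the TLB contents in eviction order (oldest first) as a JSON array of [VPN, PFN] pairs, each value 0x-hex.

Per-access translation:
#0 VA=0x30115FE (r,kernel):
  [0] read 0x15 idx=24: raw=0x19007 flags P=1 W=1 U=1 S=0
  [1] read 0x19 idx=17: raw=0x1C007 flags P=1 W=1 U=1 S=0
  → PA=0x1C5FE  (2 entries read)
#1 VA=0x30115FE (r,kernel):
  TLB hit vpn=0x3011 → PA=0x1C5FE
#2 VA=0x30115FE (r,kernel):
  TLB hit vpn=0x3011 → PA=0x1C5FE

TLB: [["0x3011", "0x1C"]]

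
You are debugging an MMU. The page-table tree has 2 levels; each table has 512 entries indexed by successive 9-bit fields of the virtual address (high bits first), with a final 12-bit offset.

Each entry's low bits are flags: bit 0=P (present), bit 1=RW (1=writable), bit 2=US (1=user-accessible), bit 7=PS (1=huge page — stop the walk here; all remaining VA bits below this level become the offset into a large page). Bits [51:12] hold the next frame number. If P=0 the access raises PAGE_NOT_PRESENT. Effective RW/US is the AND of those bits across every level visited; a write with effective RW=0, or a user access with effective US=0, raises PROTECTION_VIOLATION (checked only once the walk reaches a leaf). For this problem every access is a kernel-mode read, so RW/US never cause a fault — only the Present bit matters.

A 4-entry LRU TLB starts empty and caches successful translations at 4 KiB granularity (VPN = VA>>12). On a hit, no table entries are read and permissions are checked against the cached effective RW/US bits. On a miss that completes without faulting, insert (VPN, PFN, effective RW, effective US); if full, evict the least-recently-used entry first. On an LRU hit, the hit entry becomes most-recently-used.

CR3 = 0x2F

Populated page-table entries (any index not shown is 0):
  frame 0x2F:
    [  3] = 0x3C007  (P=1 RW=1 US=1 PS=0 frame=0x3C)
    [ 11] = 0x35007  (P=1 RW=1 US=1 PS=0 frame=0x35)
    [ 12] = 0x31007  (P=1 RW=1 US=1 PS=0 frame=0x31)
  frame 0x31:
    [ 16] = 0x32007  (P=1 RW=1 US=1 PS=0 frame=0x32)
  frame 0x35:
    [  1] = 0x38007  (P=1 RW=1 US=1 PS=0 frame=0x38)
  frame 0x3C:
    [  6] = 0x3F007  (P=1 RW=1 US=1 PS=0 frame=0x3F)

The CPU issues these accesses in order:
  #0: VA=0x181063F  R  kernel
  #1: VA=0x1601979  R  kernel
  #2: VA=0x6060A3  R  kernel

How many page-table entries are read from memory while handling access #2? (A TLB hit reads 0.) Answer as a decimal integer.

Per-access translation:
#0 VA=0x181063F (r,kernel):
  lvl0: tbl 0x2F, slot 12 ⇒ 0x31007 (P1/RW1/US1/PS0)
  lvl1: tbl 0x31, slot 16 ⇒ 0x32007 (P1/RW1/US1/PS0)
  → PA=0x3263F  (2 entries read)
#1 VA=0x1601979 (r,kernel):
  lvl0: tbl 0x2F, slot 11 ⇒ 0x35007 (P1/RW1/US1/PS0)
  lvl1: tbl 0x35, slot 1 ⇒ 0x38007 (P1/RW1/US1/PS0)
  → PA=0x38979  (2 entries read)
#2 VA=0x6060A3 (r,kernel):
  lvl0: tbl 0x2F, slot 3 ⇒ 0x3C007 (P1/RW1/US1/PS0)
  lvl1: tbl 0x3C, slot 6 ⇒ 0x3F007 (P1/RW1/US1/PS0)
  → PA=0x3F0A3  (2 entries read)

Entries read for #2: 2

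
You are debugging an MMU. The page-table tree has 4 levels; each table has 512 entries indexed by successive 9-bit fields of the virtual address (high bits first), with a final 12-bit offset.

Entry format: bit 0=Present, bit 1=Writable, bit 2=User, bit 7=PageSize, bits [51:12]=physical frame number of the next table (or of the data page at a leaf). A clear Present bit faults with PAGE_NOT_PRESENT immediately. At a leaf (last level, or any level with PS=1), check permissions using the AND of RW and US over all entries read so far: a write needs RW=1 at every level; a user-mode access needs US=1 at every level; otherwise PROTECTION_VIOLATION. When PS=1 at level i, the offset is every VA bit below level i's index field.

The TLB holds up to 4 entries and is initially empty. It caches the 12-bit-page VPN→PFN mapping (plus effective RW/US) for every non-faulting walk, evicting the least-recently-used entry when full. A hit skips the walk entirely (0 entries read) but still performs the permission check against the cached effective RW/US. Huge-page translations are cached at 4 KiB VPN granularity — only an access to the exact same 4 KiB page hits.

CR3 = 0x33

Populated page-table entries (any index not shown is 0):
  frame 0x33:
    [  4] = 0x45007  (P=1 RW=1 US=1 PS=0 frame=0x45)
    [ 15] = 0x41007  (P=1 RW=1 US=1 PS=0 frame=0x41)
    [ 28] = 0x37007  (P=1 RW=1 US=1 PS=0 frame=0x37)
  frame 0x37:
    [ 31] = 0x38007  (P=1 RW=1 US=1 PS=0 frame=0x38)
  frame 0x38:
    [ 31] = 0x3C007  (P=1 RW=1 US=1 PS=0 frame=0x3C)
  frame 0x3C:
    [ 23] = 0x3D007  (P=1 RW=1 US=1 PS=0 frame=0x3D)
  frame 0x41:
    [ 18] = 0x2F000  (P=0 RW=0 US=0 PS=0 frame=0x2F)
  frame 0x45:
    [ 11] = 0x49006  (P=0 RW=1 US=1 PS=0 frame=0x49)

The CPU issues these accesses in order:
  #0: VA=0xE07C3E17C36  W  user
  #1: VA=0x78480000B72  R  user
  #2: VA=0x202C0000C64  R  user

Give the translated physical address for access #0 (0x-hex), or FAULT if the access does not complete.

Trace:
#0 VA=0xE07C3E17C36 (w,user):
  L0: frame=0x33 idx=28 entry=0x37007 [P=1 RW=1 US=1 PS=0]
  L1: frame=0x37 idx=31 entry=0x38007 [P=1 RW=1 US=1 PS=0]
  L2: frame=0x38 idx=31 entry=0x3C007 [P=1 RW=1 US=1 PS=0]
  L3: frame=0x3C idx=23 entry=0x3D007 [P=1 RW=1 US=1 PS=0]
  ⇒ phys 0x3DC36  [4 reads]
#1 VA=0x78480000B72 (r,user):
  L0: frame=0x33 idx=15 entry=0x41007 [P=1 RW=1 US=1 PS=0]
  L1: frame=0x41 idx=18 entry=0x2F000 [P=0 RW=0 US=0 PS=0]
  ✗ PAGE_NOT_PRESENT  [2 reads]
#2 VA=0x202C0000C64 (r,user):
  L0: frame=0x33 idx=4 entry=0x45007 [P=1 RW=1 US=1 PS=0]
  L1: frame=0x45 idx=11 entry=0x49006 [P=0 RW=1 US=1 PS=0]
  ✗ PAGE_NOT_PRESENT  [2 reads]

Access #0 PA: 0x3DC36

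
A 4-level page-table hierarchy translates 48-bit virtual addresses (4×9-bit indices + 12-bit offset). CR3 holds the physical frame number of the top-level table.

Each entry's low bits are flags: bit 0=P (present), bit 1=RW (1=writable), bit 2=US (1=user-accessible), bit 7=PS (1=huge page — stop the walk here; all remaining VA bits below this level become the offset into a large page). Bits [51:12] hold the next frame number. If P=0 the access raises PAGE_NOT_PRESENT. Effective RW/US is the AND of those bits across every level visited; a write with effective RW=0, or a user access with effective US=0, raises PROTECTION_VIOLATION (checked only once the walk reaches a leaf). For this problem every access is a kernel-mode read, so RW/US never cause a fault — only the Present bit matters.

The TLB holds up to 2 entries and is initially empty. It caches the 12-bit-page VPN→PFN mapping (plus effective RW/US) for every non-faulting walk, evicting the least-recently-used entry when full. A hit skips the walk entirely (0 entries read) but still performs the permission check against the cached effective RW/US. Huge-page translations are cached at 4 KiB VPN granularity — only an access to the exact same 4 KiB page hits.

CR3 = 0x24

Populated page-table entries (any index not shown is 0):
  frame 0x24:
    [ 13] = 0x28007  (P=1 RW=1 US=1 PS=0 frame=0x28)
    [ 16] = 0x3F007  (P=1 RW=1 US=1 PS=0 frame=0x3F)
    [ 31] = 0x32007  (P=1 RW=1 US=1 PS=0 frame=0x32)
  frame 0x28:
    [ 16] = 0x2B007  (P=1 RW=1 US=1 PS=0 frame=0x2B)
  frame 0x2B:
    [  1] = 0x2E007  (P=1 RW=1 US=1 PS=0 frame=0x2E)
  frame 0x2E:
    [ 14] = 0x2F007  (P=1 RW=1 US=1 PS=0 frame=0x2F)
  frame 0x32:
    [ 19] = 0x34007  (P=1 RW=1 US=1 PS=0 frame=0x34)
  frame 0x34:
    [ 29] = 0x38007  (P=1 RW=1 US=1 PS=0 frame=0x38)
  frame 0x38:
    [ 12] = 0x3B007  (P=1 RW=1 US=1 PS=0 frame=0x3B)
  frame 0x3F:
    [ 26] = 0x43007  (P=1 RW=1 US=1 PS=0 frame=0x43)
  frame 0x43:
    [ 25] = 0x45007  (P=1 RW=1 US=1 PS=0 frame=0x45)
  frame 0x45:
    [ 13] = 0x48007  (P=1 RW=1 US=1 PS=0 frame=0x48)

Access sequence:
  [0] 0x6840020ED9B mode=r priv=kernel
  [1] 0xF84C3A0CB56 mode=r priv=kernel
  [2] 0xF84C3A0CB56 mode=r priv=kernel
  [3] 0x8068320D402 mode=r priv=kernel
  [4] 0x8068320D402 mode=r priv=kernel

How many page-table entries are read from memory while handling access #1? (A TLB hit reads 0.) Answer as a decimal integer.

Walk each access:
#0 VA=0x6840020ED9B (r,kernel):
  [0] read 0x24 idx=13: raw=0x28007 flags P=1 W=1 U=1 S=0
  [1] read 0x28 idx=16: raw=0x2B007 flags P=1 W=1 U=1 S=0
  [2] read 0x2B idx=1: raw=0x2E007 flags P=1 W=1 U=1 S=0
  [3] read 0x2E idx=14: raw=0x2F007 flags P=1 W=1 U=1 S=0
  → PA=0x2FD9B  (4 entries read)
#1 VA=0xF84C3A0CB56 (r,kernel):
  [0] read 0x24 idx=31: raw=0x32007 flags P=1 W=1 U=1 S=0
  [1] read 0x32 idx=19: raw=0x34007 flags P=1 W=1 U=1 S=0
  [2] read 0x34 idx=29: raw=0x38007 flags P=1 W=1 U=1 S=0
  [3] read 0x38 idx=12: raw=0x3B007 flags P=1 W=1 U=1 S=0
  → PA=0x3BB56  (4 entries read)
#2 VA=0xF84C3A0CB56 (r,kernel):
  TLB hit vpn=0xF84C3A0C → PA=0x3BB56
#3 VA=0x8068320D402 (r,kernel):
  [0] read 0x24 idx=16: raw=0x3F007 flags P=1 W=1 U=1 S=0
  [1] read 0x3F idx=26: raw=0x43007 flags P=1 W=1 U=1 S=0
  [2] read 0x43 idx=25: raw=0x45007 flags P=1 W=1 U=1 S=0
  [3] read 0x45 idx=13: raw=0x48007 flags P=1 W=1 U=1 S=0
  → PA=0x48402  (4 entries read)
#4 VA=0x8068320D402 (r,kernel):
  TLB hit vpn=0x8068320D → PA=0x48402

Entries read for #1: 4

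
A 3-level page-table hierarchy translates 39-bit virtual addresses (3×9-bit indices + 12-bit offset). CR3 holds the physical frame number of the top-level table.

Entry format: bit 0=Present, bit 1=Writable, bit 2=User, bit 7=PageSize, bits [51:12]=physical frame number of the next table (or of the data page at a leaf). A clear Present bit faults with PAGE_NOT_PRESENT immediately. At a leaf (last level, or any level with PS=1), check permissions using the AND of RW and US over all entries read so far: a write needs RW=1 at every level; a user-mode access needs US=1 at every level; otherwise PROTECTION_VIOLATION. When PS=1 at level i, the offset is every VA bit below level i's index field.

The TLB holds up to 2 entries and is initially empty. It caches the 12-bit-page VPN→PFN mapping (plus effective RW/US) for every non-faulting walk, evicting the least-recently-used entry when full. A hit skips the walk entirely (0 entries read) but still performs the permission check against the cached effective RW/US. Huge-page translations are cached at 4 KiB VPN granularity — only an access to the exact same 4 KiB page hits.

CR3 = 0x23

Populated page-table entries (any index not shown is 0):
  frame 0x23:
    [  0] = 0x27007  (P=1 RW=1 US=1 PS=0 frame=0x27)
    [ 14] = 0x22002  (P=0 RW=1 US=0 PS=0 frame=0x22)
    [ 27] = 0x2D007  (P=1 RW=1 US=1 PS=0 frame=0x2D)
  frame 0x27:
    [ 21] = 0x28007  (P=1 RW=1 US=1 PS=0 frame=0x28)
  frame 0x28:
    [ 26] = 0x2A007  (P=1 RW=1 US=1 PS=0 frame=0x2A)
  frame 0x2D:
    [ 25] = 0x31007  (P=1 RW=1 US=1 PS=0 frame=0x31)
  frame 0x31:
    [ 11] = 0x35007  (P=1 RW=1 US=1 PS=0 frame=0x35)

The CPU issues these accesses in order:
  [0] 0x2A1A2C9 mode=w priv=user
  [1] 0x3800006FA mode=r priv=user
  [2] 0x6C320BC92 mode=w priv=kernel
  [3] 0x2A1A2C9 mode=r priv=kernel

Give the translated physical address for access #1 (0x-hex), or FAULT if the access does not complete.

Walk each access:
#0 VA=0x2A1A2C9 (w,user):
  lvl0: tbl 0x23, slot 0 ⇒ 0x27007 (P1/RW1/US1/PS0)
  lvl1: tbl 0x27, slot 21 ⇒ 0x28007 (P1/RW1/US1/PS0)
  lvl2: tbl 0x28, slot 26 ⇒ 0x2A007 (P1/RW1/US1/PS0)
  ⇒ phys 0x2A2C9  [3 reads]
#1 VA=0x3800006FA (r,user):
  lvl0: tbl 0x23, slot 14 ⇒ 0x22002 (P0/RW1/US0/PS0)
  → PAGE_NOT_PRESENT  (1 entries read)
#2 VA=0x6C320BC92 (w,kernel):
  lvl0: tbl 0x23, slot 27 ⇒ 0x2D007 (P1/RW1/US1/PS0)
  lvl1: tbl 0x2D, slot 25 ⇒ 0x31007 (P1/RW1/US1/PS0)
  lvl2: tbl 0x31, slot 11 ⇒ 0x35007 (P1/RW1/US1/PS0)
  ⇒ phys 0x35C92  [3 reads]
#3 VA=0x2A1A2C9 (r,kernel):
  TLB hit vpn=0x2A1A → PA=0x2A2C9

Access #1 PA: FAULT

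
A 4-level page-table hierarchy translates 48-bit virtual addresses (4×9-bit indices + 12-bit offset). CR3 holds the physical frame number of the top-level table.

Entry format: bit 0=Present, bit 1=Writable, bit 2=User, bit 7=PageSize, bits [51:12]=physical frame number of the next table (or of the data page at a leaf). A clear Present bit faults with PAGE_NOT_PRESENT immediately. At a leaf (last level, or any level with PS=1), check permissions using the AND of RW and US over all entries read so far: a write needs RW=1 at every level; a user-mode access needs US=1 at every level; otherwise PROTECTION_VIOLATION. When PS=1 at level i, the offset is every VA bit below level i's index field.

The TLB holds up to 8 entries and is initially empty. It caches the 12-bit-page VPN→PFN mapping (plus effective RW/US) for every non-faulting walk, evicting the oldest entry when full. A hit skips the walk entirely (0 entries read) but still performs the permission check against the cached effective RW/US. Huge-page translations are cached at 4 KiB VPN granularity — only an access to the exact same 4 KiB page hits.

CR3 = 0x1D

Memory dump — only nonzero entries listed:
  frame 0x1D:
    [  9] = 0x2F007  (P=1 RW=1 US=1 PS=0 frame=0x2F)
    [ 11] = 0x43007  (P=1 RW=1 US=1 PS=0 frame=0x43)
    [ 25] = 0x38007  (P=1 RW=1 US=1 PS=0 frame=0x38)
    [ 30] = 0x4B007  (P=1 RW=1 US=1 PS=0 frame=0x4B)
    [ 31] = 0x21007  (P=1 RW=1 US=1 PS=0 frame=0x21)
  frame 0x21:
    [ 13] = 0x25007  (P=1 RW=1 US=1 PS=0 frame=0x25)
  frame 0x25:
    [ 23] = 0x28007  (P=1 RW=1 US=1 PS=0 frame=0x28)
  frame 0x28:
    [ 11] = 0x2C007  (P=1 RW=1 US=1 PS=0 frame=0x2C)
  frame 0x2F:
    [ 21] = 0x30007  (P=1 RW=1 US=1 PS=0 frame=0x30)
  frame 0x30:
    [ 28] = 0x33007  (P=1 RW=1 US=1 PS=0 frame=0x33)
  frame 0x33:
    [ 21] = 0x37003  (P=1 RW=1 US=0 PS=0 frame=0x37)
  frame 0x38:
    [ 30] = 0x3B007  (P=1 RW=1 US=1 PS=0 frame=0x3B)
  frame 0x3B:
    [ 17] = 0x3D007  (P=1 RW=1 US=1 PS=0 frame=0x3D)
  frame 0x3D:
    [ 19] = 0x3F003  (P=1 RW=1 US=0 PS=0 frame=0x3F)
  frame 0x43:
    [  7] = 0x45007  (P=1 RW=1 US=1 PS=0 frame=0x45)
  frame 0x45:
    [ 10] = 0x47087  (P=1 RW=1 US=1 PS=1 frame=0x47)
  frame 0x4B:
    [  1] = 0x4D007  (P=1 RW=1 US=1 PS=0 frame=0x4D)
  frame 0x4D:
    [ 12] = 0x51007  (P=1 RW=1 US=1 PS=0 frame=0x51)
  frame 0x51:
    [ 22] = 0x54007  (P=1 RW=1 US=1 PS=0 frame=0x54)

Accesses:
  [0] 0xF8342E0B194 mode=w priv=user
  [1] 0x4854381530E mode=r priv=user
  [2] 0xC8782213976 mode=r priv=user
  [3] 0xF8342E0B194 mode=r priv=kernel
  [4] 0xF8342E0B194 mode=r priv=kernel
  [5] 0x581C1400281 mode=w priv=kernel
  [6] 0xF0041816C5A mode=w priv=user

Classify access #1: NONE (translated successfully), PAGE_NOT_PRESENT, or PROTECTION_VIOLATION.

Walk each access:
#0 VA=0xF8342E0B194 (w,user):
  lvl0: tbl 0x1D, slot 31 ⇒ 0x21007 (P1/RW1/US1/PS0)
  lvl1: tbl 0x21, slot 13 ⇒ 0x25007 (P1/RW1/US1/PS0)
  lvl2: tbl 0x25, slot 23 ⇒ 0x28007 (P1/RW1/US1/PS0)
  lvl3: tbl 0x28, slot 11 ⇒ 0x2C007 (P1/RW1/US1/PS0)
  ⇒ phys 0x2C194  [4 reads]
#1 VA=0x4854381530E (r,user):
  lvl0: tbl 0x1D, slot 9 ⇒ 0x2F007 (P1/RW1/US1/PS0)
  lvl1: tbl 0x2F, slot 21 ⇒ 0x30007 (P1/RW1/US1/PS0)
  lvl2: tbl 0x30, slot 28 ⇒ 0x33007 (P1/RW1/US1/PS0)
  lvl3: tbl 0x33, slot 21 ⇒ 0x37003 (P1/RW1/US0/PS0)
  → PROTECTION_VIOLATION  (4 entries read)
#2 VA=0xC8782213976 (r,user):
  lvl0: tbl 0x1D, slot 25 ⇒ 0x38007 (P1/RW1/US1/PS0)
  lvl1: tbl 0x38, slot 30 ⇒ 0x3B007 (P1/RW1/US1/PS0)
  lvl2: tbl 0x3B, slot 17 ⇒ 0x3D007 (P1/RW1/US1/PS0)
  lvl3: tbl 0x3D, slot 19 ⇒ 0x3F003 (P1/RW1/US0/PS0)
  → PROTECTION_VIOLATION  (4 entries read)
#3 VA=0xF8342E0B194 (r,kernel):
  TLB hit vpn=0xF8342E0B → PA=0x2C194
#4 VA=0xF8342E0B194 (r,kernel):
  TLB hit vpn=0xF8342E0B → PA=0x2C194
#5 VA=0x581C1400281 (w,kernel):
  lvl0: tbl 0x1D, slot 11 ⇒ 0x43007 (P1/RW1/US1/PS0)
  lvl1: tbl 0x43, slot 7 ⇒ 0x45007 (P1/RW1/US1/PS0)
  lvl2: tbl 0x45, slot 10 ⇒ 0x47087 (P1/RW1/US1/PS1)
  ⇒ phys 0x47281 (huge @L2)  [3 reads]
#6 VA=0xF0041816C5A (w,user):
  lvl0: tbl 0x1D, slot 30 ⇒ 0x4B007 (P1/RW1/US1/PS0)
  lvl1: tbl 0x4B, slot 1 ⇒ 0x4D007 (P1/RW1/US1/PS0)
  lvl2: tbl 0x4D, slot 12 ⇒ 0x51007 (P1/RW1/US1/PS0)
  lvl3: tbl 0x51, slot 22 ⇒ 0x54007 (P1/RW1/US1/PS0)
  ⇒ phys 0x54C5A  [4 reads]

Access #1 fault: PROTECTION_VIOLATION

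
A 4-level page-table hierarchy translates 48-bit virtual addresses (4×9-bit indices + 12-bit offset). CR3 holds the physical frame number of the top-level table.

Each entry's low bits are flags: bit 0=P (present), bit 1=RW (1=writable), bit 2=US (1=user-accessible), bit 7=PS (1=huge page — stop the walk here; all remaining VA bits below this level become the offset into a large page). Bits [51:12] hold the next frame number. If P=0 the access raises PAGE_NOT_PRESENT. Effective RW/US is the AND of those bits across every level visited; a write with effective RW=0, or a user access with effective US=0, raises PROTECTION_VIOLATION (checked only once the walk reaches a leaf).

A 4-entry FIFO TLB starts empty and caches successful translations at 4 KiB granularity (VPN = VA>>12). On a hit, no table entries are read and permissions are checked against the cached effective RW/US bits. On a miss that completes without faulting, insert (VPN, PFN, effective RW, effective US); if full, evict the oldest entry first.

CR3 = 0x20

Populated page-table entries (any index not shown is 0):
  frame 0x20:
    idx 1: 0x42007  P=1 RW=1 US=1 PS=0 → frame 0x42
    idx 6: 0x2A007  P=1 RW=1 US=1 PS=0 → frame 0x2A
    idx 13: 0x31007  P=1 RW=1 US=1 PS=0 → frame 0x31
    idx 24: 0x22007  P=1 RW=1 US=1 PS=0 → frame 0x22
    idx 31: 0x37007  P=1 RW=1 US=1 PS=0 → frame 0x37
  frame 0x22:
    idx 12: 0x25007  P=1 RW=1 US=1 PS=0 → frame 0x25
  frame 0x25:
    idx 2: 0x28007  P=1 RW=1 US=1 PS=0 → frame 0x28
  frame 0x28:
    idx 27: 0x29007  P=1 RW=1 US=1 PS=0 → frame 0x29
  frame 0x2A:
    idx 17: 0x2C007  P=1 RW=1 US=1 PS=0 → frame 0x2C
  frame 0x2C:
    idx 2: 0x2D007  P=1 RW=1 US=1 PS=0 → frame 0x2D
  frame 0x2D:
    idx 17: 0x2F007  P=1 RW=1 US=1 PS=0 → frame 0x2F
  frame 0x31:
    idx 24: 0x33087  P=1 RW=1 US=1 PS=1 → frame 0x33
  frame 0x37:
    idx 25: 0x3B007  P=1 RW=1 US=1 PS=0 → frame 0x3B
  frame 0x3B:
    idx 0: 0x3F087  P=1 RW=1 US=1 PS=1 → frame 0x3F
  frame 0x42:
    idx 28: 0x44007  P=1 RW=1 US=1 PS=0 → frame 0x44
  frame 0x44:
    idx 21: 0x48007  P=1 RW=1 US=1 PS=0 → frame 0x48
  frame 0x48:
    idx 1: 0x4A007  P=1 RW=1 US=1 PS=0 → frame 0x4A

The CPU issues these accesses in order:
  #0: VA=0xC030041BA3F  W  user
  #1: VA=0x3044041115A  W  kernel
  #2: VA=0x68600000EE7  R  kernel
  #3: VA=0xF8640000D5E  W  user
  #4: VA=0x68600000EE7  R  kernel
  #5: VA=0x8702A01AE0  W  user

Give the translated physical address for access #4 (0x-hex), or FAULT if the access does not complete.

Walk each access:
#0 VA=0xC030041BA3F (w,user):
  L0 @0x20[24] → 0x22007  P=1,RW=1,US=1,PS=0
  L1 @0x22[12] → 0x25007  P=1,RW=1,US=1,PS=0
  L2 @0x25[2] → 0x28007  P=1,RW=1,US=1,PS=0
  L3 @0x28[27] → 0x29007  P=1,RW=1,US=1,PS=0
  ⇒ phys 0x29A3F  [4 reads]
#1 VA=0x3044041115A (w,kernel):
  L0 @0x20[6] → 0x2A007  P=1,RW=1,US=1,PS=0
  L1 @0x2A[17] → 0x2C007  P=1,RW=1,US=1,PS=0
  L2 @0x2C[2] → 0x2D007  P=1,RW=1,US=1,PS=0
  L3 @0x2D[17] → 0x2F007  P=1,RW=1,US=1,PS=0
  ⇒ phys 0x2F15A  [4 reads]
#2 VA=0x68600000EE7 (r,kernel):
  L0 @0x20[13] → 0x31007  P=1,RW=1,US=1,PS=0
  L1 @0x31[24] → 0x33087  P=1,RW=1,US=1,PS=1
  ⇒ phys 0x33EE7 (huge @L1)  [2 reads]
#3 VA=0xF8640000D5E (w,user):
  L0 @0x20[31] → 0x37007  P=1,RW=1,US=1,PS=0
  L1 @0x37[25] → 0x3B007  P=1,RW=1,US=1,PS=0
  L2 @0x3B[0] → 0x3F087  P=1,RW=1,US=1,PS=1
  ⇒ phys 0x3FD5E (huge @L2)  [3 reads]
#4 VA=0x68600000EE7 (r,kernel):
  TLB hit vpn=0x68600000 → PA=0x33EE7
#5 VA=0x8702A01AE0 (w,user):
  L0 @0x20[1] → 0x42007  P=1,RW=1,US=1,PS=0
  L1 @0x42[28] → 0x44007  P=1,RW=1,US=1,PS=0
  L2 @0x44[21] → 0x48007  P=1,RW=1,US=1,PS=0
  L3 @0x48[1] → 0x4A007  P=1,RW=1,US=1,PS=0
  ⇒ phys 0x4AAE0  [4 reads]

Access #4 PA: 0x33EE7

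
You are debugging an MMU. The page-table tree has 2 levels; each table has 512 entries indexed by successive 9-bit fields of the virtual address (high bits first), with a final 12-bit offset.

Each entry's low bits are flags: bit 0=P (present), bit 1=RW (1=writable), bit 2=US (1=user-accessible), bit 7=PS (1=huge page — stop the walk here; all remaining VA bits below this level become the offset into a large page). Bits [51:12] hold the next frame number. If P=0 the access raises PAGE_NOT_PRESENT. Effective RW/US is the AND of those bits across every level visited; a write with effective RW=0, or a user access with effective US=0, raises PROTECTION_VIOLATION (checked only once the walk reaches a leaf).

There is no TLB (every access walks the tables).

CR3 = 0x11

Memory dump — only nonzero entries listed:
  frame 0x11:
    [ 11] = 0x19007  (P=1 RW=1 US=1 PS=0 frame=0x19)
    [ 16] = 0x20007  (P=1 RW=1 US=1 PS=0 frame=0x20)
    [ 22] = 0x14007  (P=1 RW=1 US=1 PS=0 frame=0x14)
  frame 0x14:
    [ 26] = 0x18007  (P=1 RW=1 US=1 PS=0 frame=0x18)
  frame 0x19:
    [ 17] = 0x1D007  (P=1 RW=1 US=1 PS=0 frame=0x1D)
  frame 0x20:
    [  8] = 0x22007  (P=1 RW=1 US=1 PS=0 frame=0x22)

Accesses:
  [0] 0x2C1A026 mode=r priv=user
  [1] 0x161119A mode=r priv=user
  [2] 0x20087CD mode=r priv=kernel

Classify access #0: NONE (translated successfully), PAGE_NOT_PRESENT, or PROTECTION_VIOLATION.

Per-access translation:
#0 VA=0x2C1A026 (r,user):
  L0: frame=0x11 idx=22 entry=0x14007 [P=1 RW=1 US=1 PS=0]
  L1: frame=0x14 idx=26 entry=0x18007 [P=1 RW=1 US=1 PS=0]
  ⇒ phys 0x18026  [2 reads]
#1 VA=0x161119A (r,user):
  L0: frame=0x11 idx=11 entry=0x19007 [P=1 RW=1 US=1 PS=0]
  L1: frame=0x19 idx=17 entry=0x1D007 [P=1 RW=1 US=1 PS=0]
  ⇒ phys 0x1D19A  [2 reads]
#2 VA=0x20087CD (r,kernel):
  L0: frame=0x11 idx=16 entry=0x20007 [P=1 RW=1 US=1 PS=0]
  L1: frame=0x20 idx=8 entry=0x22007 [P=1 RW=1 US=1 PS=0]
  ⇒ phys 0x227CD  [2 reads]

Access #0 fault: NONE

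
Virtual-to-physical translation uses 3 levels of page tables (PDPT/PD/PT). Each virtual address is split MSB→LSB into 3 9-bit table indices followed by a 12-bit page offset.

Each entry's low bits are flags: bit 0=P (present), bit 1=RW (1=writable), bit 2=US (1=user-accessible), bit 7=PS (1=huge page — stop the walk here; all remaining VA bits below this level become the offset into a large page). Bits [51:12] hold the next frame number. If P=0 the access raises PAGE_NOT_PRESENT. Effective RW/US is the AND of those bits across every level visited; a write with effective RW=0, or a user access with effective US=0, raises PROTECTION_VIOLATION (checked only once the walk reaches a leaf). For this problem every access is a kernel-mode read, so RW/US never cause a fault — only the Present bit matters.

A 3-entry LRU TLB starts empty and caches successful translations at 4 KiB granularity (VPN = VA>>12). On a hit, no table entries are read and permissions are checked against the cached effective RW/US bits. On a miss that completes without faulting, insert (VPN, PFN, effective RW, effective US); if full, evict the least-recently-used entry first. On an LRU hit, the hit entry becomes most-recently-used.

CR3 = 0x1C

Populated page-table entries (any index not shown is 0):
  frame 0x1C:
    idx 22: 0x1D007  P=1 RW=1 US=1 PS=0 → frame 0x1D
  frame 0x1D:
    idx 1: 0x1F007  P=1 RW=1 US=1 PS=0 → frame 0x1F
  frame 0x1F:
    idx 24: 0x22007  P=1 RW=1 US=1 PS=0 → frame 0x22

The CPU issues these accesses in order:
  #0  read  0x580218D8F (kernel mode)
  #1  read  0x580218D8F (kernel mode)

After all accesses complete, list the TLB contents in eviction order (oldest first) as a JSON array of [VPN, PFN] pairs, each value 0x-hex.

Per-access translation:
#0 VA=0x580218D8F (r,kernel):
  lvl0: tbl 0x1C, slot 22 ⇒ 0x1D007 (P1/RW1/US1/PS0)
  lvl1: tbl 0x1D, slot 1 ⇒ 0x1F007 (P1/RW1/US1/PS0)
  lvl2: tbl 0x1F, slot 24 ⇒ 0x22007 (P1/RW1/US1/PS0)
  → PA=0x22D8F  (3 entries read)
#1 VA=0x580218D8F (r,kernel):
  TLB hit vpn=0x580218 → PA=0x22D8F

TLB: [["0x580218", "0x22"]]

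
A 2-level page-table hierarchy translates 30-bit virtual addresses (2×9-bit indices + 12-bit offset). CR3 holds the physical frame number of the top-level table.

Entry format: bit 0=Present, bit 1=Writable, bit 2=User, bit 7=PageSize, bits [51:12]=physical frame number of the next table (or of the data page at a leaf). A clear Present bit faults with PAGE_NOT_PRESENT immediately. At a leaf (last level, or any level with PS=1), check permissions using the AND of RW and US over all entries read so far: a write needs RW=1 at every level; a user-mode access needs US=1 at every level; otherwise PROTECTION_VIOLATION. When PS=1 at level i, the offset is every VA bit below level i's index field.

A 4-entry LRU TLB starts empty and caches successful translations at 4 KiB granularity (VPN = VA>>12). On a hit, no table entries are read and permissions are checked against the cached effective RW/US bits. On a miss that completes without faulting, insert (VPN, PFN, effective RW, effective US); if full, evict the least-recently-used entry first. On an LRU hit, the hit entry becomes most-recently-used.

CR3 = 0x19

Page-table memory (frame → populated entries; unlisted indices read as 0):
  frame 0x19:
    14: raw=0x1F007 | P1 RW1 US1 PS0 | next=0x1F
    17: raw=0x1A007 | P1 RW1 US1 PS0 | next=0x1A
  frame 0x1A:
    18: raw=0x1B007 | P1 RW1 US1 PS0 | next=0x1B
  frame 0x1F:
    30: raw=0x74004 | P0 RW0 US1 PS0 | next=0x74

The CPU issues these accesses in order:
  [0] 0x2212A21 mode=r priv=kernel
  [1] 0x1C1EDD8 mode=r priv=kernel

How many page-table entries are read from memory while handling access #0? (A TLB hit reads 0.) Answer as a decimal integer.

Per-access translation:
#0 VA=0x2212A21 (r,kernel):
  L0 @0x19[17] → 0x1A007  P=1,RW=1,US=1,PS=0
  L1 @0x1A[18] → 0x1B007  P=1,RW=1,US=1,PS=0
  ✓ 0x1BA21  — 2 lookups
#1 VA=0x1C1EDD8 (r,kernel):
  L0 @0x19[14] → 0x1F007  P=1,RW=1,US=1,PS=0
  L1 @0x1F[30] → 0x74004  P=0,RW=0,US=1,PS=0
  ✗ PAGE_NOT_PRESENT  [2 reads]

Entries read for #0: 2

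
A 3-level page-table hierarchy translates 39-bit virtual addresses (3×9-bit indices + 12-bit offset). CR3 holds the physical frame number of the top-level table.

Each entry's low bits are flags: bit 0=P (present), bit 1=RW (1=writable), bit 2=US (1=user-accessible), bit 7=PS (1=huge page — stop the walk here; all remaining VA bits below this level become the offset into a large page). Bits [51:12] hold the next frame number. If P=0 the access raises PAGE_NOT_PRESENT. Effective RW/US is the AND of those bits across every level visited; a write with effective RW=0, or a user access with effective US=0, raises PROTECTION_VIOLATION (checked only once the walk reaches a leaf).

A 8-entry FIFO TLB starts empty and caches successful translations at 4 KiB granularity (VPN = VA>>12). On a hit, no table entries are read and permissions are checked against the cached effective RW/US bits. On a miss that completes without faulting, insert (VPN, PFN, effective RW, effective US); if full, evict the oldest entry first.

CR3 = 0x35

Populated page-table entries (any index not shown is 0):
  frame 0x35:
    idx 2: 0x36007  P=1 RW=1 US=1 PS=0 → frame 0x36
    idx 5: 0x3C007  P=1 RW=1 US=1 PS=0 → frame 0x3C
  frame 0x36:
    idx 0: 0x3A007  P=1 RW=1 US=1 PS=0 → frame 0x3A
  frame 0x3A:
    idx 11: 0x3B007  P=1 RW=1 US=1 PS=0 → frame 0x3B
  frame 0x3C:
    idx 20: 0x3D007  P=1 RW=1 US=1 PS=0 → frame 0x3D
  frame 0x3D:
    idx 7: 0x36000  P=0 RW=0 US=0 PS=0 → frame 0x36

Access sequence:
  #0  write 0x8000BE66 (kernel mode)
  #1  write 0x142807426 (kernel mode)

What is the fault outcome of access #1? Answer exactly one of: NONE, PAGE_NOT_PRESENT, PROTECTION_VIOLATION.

Per-access translation:
#0 VA=0x8000BE66 (w,kernel):
  L0: frame=0x35 idx=2 entry=0x36007 [P=1 RW=1 US=1 PS=0]
  L1: frame=0x36 idx=0 entry=0x3A007 [P=1 RW=1 US=1 PS=0]
  L2: frame=0x3A idx=11 entry=0x3B007 [P=1 RW=1 US=1 PS=0]
  → PA=0x3BE66  (3 entries read)
#1 VA=0x142807426 (w,kernel):
  L0: frame=0x35 idx=5 entry=0x3C007 [P=1 RW=1 US=1 PS=0]
  L1: frame=0x3C idx=20 entry=0x3D007 [P=1 RW=1 US=1 PS=0]
  L2: frame=0x3D idx=7 entry=0x36000 [P=0 RW=0 US=0 PS=0]
  ⇒ fault: PAGE_NOT_PRESENT  — 3 lookups

Access #1 fault: PAGE_NOT_PRESENT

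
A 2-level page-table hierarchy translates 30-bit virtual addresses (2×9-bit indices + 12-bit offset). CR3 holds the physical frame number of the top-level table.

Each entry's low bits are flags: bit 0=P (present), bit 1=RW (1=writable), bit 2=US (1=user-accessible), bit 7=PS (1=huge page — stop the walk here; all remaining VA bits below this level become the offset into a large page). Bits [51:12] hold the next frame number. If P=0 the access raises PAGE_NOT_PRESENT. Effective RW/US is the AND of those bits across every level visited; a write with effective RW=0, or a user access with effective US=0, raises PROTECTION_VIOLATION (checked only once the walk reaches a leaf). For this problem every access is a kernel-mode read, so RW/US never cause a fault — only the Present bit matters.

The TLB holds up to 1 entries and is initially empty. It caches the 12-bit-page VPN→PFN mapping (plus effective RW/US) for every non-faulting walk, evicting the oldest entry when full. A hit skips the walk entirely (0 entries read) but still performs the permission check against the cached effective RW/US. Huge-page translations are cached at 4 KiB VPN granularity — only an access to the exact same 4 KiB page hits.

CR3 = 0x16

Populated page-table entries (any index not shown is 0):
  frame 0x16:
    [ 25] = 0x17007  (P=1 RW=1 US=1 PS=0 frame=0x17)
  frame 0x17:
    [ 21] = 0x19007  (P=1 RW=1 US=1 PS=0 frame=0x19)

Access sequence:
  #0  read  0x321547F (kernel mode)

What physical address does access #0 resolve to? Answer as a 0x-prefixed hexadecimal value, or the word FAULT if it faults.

Per-access translation:
#0 VA=0x321547F (r,kernel):
  L0 @0x16[25] → 0x17007  P=1,RW=1,US=1,PS=0
  L1 @0x17[21] → 0x19007  P=1,RW=1,US=1,PS=0
  → PA=0x1947F  (2 entries read)

Access #0 PA: 0x1947F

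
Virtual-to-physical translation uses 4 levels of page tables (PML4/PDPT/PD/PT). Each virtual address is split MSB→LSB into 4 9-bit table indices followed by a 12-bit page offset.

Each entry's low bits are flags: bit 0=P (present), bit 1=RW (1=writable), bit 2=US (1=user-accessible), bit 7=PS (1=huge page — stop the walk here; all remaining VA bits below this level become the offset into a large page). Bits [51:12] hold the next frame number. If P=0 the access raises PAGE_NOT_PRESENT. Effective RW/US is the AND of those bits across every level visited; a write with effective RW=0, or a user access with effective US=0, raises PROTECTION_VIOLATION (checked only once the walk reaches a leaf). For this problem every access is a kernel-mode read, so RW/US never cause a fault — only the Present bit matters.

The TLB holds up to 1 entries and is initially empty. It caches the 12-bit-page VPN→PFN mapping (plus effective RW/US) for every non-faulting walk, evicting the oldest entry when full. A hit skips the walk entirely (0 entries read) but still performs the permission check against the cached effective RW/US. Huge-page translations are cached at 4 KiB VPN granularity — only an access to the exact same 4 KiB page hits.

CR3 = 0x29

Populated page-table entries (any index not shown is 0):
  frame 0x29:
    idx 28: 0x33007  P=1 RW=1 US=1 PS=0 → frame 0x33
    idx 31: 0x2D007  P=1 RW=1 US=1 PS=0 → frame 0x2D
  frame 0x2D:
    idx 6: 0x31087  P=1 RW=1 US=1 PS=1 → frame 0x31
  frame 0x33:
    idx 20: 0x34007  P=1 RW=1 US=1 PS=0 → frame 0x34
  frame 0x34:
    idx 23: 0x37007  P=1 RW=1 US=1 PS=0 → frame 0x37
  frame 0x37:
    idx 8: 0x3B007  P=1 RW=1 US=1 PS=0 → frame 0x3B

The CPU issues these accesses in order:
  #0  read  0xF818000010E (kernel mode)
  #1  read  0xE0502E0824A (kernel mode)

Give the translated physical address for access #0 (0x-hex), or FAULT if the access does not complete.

Walk each access:
#0 VA=0xF818000010E (r,kernel):
  L0 @0x29[31] → 0x2D007  P=1,RW=1,US=1,PS=0
  L1 @0x2D[6] → 0x31087  P=1,RW=1,US=1,PS=1
  ⇒ phys 0x3110E (huge @L1)  [2 reads]
#1 VA=0xE0502E0824A (r,kernel):
  L0 @0x29[28] → 0x33007  P=1,RW=1,US=1,PS=0
  L1 @0x33[20] → 0x34007  P=1,RW=1,US=1,PS=0
  L2 @0x34[23] → 0x37007  P=1,RW=1,US=1,PS=0
  L3 @0x37[8] → 0x3B007  P=1,RW=1,US=1,PS=0
  ⇒ phys 0x3B24A  [4 reads]

Access #0 PA: 0x3110E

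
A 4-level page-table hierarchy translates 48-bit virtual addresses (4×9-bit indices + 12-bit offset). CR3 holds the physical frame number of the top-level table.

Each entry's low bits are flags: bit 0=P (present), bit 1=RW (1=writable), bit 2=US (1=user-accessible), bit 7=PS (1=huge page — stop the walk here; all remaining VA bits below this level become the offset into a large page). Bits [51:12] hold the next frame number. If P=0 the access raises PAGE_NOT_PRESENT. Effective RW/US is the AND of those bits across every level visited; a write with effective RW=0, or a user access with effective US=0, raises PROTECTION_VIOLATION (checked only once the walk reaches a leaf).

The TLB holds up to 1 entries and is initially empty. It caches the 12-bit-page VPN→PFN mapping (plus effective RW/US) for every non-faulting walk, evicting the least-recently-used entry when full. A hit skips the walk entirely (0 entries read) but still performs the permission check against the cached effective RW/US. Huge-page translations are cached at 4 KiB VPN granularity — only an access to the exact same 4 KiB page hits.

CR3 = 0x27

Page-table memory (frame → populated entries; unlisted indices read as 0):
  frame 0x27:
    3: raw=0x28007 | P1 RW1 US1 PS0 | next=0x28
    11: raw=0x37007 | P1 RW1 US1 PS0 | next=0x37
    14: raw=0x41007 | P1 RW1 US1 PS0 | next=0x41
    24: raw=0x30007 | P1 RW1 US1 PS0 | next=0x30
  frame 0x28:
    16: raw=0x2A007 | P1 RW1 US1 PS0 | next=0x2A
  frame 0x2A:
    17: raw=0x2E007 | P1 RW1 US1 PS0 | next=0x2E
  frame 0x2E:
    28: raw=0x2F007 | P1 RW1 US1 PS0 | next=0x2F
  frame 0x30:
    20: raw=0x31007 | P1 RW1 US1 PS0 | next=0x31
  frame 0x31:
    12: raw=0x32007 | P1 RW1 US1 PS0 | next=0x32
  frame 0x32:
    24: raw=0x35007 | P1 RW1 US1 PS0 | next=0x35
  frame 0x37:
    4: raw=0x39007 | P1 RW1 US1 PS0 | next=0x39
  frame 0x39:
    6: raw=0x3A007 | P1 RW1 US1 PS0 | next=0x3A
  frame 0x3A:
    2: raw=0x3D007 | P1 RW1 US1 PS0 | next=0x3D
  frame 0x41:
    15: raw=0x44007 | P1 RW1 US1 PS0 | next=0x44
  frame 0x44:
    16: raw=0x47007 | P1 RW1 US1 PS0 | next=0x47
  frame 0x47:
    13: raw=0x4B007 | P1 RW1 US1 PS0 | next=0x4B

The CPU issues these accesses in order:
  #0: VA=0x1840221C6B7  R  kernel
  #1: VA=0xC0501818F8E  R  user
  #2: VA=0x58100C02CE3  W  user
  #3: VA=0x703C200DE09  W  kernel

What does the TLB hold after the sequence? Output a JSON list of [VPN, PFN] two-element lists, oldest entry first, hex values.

Per-access translation:
#0 VA=0x1840221C6B7 (r,kernel):
  L0: frame=0x27 idx=3 entry=0x28007 [P=1 RW=1 US=1 PS=0]
  L1: frame=0x28 idx=16 entry=0x2A007 [P=1 RW=1 US=1 PS=0]
  L2: frame=0x2A idx=17 entry=0x2E007 [P=1 RW=1 US=1 PS=0]
  L3: frame=0x2E idx=28 entry=0x2F007 [P=1 RW=1 US=1 PS=0]
  ✓ 0x2F6B7  — 4 lookups
#1 VA=0xC0501818F8E (r,user):
  L0: frame=0x27 idx=24 entry=0x30007 [P=1 RW=1 US=1 PS=0]
  L1: frame=0x30 idx=20 entry=0x31007 [P=1 RW=1 US=1 PS=0]
  L2: frame=0x31 idx=12 entry=0x32007 [P=1 RW=1 US=1 PS=0]
  L3: frame=0x32 idx=24 entry=0x35007 [P=1 RW=1 US=1 PS=0]
  ✓ 0x35F8E  — 4 lookups
#2 VA=0x58100C02CE3 (w,user):
  L0: frame=0x27 idx=11 entry=0x37007 [P=1 RW=1 US=1 PS=0]
  L1: frame=0x37 idx=4 entry=0x39007 [P=1 RW=1 US=1 PS=0]
  L2: frame=0x39 idx=6 entry=0x3A007 [P=1 RW=1 US=1 PS=0]
  L3: frame=0x3A idx=2 entry=0x3D007 [P=1 RW=1 US=1 PS=0]
  ✓ 0x3DCE3  — 4 lookups
#3 VA=0x703C200DE09 (w,kernel):
  L0: frame=0x27 idx=14 entry=0x41007 [P=1 RW=1 US=1 PS=0]
  L1: frame=0x41 idx=15 entry=0x44007 [P=1 RW=1 US=1 PS=0]
  L2: frame=0x44 idx=16 entry=0x47007 [P=1 RW=1 US=1 PS=0]
  L3: frame=0x47 idx=13 entry=0x4B007 [P=1 RW=1 US=1 PS=0]
  ✓ 0x4BE09  — 4 lookups

TLB: [["0x703C200D", "0x4B"]]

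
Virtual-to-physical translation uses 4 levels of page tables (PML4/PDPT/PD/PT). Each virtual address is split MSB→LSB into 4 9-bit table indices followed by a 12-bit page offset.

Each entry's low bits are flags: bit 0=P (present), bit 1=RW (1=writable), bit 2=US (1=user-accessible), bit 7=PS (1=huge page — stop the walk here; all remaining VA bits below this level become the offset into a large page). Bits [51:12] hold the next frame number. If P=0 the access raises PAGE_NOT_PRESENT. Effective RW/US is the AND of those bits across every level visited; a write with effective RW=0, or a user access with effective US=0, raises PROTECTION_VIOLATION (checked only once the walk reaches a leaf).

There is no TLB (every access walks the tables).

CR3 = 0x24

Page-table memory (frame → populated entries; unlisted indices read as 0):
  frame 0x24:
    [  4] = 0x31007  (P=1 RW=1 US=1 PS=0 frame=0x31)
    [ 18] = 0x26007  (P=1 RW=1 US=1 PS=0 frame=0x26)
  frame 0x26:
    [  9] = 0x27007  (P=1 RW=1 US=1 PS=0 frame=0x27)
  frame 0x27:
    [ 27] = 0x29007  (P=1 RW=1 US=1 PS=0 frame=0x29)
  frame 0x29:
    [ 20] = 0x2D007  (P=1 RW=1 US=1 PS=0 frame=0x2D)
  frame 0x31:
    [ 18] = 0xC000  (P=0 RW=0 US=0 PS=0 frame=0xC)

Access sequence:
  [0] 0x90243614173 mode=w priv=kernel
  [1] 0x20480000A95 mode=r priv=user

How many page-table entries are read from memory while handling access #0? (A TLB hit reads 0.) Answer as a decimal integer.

Per-access translation:
#0 VA=0x90243614173 (w,kernel):
  [0] read 0x24 idx=18: raw=0x26007 flags P=1 W=1 U=1 S=0
  [1] read 0x26 idx=9: raw=0x27007 flags P=1 W=1 U=1 S=0
  [2] read 0x27 idx=27: raw=0x29007 flags P=1 W=1 U=1 S=0
  [3] read 0x29 idx=20: raw=0x2D007 flags P=1 W=1 U=1 S=0
  → PA=0x2D173  (4 entries read)
#1 VA=0x20480000A95 (r,user):
  [0] read 0x24 idx=4: raw=0x31007 flags P=1 W=1 U=1 S=0
  [1] read 0x31 idx=18: raw=0xC000 flags P=0 W=0 U=0 S=0
  → PAGE_NOT_PRESENT  (2 entries read)

Entries read for #0: 4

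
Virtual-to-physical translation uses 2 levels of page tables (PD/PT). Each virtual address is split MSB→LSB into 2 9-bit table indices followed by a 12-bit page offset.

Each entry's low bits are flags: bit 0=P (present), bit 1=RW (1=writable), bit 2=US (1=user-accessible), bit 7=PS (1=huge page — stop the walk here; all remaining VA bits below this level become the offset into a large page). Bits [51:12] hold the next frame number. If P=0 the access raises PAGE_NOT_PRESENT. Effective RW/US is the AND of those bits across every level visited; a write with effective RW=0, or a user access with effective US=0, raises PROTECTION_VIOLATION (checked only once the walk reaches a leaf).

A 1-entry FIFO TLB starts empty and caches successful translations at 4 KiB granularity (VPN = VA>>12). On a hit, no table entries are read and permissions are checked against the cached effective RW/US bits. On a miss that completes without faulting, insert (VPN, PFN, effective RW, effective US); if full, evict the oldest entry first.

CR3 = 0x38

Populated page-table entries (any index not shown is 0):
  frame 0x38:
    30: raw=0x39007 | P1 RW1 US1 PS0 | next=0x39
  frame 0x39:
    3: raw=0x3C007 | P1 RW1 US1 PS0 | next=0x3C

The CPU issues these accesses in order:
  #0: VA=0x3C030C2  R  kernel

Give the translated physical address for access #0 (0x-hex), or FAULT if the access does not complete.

Walk each access:
#0 VA=0x3C030C2 (r,kernel):
  L0 @0x38[30] → 0x39007  P=1,RW=1,US=1,PS=0
  L1 @0x39[3] → 0x3C007  P=1,RW=1,US=1,PS=0
  ✓ 0x3C0C2  — 2 lookups

Access #0 PA: 0x3C0C2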